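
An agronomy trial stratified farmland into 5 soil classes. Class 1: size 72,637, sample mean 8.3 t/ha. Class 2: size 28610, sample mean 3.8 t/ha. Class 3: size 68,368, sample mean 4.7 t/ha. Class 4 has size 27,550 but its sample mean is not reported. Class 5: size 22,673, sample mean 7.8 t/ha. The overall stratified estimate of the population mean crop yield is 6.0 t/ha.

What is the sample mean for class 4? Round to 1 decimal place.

4.0

N = 72637 + 28610 + 68368 + 27550 + 22673 = 219838.
Overall total = μ·N = 6.0·219838 = 1319028.
Subtract the known strata: 72637·8.3 + 28610·3.8 + 68368·4.7 + 22673·7.8 = 1209784.1.
Remaining total for class 4: 1319028 − 1209784.1 = 109243.9.
Divide by its size: 109243.9 / 27550 = 3.965... → 4.0.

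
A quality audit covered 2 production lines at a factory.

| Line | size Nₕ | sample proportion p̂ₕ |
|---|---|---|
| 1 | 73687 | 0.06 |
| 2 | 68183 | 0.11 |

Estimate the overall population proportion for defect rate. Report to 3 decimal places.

N = 73687 + 68183 = 141870.
Overall proportion = Σ (Nₕ/N)·p̂ₕ.
Σ Nₕp̂ₕ = 4421.22 + 7500.13 = 11921.35.
11921.35 / 141870 = 0.08403... → 0.084.

0.084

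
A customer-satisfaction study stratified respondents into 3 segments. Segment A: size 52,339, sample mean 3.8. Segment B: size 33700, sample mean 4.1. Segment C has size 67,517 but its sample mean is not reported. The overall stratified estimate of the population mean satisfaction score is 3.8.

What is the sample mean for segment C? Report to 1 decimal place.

3.7

N = 52339 + 33700 + 67517 = 153556.
Overall total = μ·N = 3.8·153556 = 583512.8.
Subtract the known strata: 52339·3.8 + 33700·4.1 = 337058.2.
Remaining total for segment C: 583512.8 − 337058.2 = 246454.6.
Divide by its size: 246454.6 / 67517 = 3.650... → 3.7.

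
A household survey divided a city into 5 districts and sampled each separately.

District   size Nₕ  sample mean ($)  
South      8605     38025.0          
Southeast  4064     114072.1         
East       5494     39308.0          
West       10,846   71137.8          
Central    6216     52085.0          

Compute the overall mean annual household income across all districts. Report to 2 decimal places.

x̄_st = (Σ Nₕx̄ₕ) / (Σ Nₕ) = (8605·38025.0 + 4064·114072.1 + 5494·39308.0 + 10846·71137.8 + 6216·52085.0) / 35225
= 2102073230.2 / 35225 = 59675.6063... → 59675.61.

59675.61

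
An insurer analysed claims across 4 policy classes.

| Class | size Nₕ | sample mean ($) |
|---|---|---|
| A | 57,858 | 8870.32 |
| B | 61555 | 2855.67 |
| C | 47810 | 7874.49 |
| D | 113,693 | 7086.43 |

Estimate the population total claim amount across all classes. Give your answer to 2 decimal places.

1871156594.30

A: 57858·8870.32 = 513218974.56
B: 61555·2855.67 = 175780766.85
C: 47810·7874.49 = 376479366.9
D: 113693·7086.43 = 805677485.99
τ̂ = Σ Nₕx̄ₕ = 1871156594.30.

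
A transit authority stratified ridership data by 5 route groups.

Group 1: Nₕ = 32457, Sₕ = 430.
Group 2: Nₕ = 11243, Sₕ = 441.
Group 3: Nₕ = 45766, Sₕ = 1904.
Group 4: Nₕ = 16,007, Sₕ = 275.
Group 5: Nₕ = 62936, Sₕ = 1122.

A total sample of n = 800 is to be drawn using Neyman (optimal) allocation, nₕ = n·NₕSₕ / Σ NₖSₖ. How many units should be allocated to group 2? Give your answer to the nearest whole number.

22

1: NₕSₕ = 32457·430 = 13956510
2: NₕSₕ = 11243·441 = 4958163
3: NₕSₕ = 45766·1904 = 87138464
4: NₕSₕ = 16007·275 = 4401925
5: NₕSₕ = 62936·1122 = 70614192
Σ NₕSₕ = 181069254.
n_2 = 800·4958163/181069254 = 21.906... → 22.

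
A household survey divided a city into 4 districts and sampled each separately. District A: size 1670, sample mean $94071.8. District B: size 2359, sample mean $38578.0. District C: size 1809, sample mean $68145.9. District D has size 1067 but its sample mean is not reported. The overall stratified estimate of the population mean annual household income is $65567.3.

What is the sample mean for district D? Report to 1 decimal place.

Σ Nₕx̄ₕ = N·μ, so 1067·x̄_D = 6905·65567.3 − (1670·94071.8 + 2359·38578.0 + 1809·68145.9).
= 452742206.5 − 371381341.1 = 81360865.4.
x̄_D = 81360865.4 / 1067 = 76251.983... → 76252.0.

76252.0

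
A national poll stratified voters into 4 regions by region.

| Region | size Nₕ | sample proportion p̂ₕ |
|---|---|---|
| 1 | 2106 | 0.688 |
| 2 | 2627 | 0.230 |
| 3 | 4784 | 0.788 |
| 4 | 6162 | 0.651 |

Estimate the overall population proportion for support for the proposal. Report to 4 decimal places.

N = 2106 + 2627 + 4784 + 6162 = 15679.
Overall proportion = Σ (Nₕ/N)·p̂ₕ.
Σ Nₕp̂ₕ = 1448.928 + 604.21 + 3769.792 + 4011.462 = 9834.392.
9834.392 / 15679 = 0.627233... → 0.6272.

0.6272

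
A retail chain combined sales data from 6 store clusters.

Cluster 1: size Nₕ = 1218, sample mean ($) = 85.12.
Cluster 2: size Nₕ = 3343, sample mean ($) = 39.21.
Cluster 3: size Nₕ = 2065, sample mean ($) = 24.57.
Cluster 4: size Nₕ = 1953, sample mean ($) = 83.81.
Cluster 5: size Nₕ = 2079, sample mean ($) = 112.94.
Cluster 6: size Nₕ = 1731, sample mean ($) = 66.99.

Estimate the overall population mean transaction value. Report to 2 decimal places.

N = 12389; weights Wₕ = Nₕ/N = (0.0983, 0.2698, 0.1667, 0.1576, 0.1678, 0.1397).
x̄_st = Σ Wₕ·x̄ₕ = 0.0983·85.12 + 0.2698·39.21 + 0.1667·24.57 + 0.1576·83.81 + 0.1678·112.94 + 0.1397·66.99 ≈ 64.5682...
→ 64.57.

64.57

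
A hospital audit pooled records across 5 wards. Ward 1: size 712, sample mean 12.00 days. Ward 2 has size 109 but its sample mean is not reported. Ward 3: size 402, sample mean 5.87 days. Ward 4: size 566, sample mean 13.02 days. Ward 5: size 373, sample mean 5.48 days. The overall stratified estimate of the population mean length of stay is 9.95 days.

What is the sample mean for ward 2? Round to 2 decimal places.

N = 712 + 109 + 402 + 566 + 373 = 2162.
Overall total = μ·N = 9.95·2162 = 21511.9.
Subtract the known strata: 712·12.00 + 402·5.87 + 566·13.02 + 373·5.48 = 20317.1.
Remaining total for ward 2: 21511.9 − 20317.1 = 1194.8.
Divide by its size: 1194.8 / 109 = 10.9615... → 10.96.

10.96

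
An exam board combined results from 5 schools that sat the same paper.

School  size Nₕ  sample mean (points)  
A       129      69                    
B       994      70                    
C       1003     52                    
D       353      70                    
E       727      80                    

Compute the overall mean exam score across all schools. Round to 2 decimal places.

66.60

N = 129 + 994 + 1003 + 353 + 727 = 3206.
Weight each subgroup mean by Nₕ/N and sum.
Σ Nₕx̄ₕ = 129·69 + 994·70 + 1003·52 + 353·70 + 727·80 = 8901 + 69580 + 52156 + 24710 + 58160 = 213507.
Divide by N: 213507 / 3206 = 66.5961... → 66.60.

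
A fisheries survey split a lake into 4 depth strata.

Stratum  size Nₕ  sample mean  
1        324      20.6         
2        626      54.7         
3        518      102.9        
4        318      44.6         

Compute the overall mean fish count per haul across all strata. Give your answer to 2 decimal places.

60.70

x̄_st = (Σ Nₕx̄ₕ) / (Σ Nₕ) = (324·20.6 + 626·54.7 + 518·102.9 + 318·44.6) / 1786
= 108401.6 / 1786 = 60.6952... → 60.70.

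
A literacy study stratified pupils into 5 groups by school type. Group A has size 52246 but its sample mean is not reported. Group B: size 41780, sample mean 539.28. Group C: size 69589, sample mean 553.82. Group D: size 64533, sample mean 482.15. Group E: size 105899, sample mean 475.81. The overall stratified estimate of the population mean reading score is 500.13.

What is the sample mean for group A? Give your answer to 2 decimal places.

Σ Nₕx̄ₕ = N·μ, so 52246·x̄_A = 334047·500.13 − (41780·539.28 + 69589·553.82 + 64533·482.15 + 105899·475.81).
= 167066926.11 − 142573287.52 = 24493638.59.
x̄_A = 24493638.59 / 52246 = 468.8137... → 468.81.

468.81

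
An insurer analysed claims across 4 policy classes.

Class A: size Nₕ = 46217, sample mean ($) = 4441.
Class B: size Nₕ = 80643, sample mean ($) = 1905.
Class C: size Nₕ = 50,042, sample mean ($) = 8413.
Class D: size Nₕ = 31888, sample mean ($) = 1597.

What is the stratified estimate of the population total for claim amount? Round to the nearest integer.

A: 46217·4441 = 205249697
B: 80643·1905 = 153624915
C: 50042·8413 = 421003346
D: 31888·1597 = 50925136
τ̂ = Σ Nₕx̄ₕ = 830803094.

830803094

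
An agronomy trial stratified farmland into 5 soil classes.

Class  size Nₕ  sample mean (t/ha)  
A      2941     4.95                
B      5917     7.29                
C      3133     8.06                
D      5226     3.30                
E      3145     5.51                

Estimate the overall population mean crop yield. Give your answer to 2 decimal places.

x̄_st = (Σ Nₕx̄ₕ) / (Σ Nₕ) = (2941·4.95 + 5917·7.29 + 3133·8.06 + 5226·3.30 + 3145·5.51) / 20362
= 117519.61 / 20362 = 5.7715... → 5.77.

5.77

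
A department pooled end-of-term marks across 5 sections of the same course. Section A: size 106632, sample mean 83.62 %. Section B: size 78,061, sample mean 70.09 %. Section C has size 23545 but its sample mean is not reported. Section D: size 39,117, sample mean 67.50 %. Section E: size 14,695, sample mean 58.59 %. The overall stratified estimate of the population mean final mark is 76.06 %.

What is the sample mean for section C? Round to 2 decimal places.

Σ Nₕx̄ₕ = N·μ, so 23545·x̄_C = 262050·76.06 − (106632·83.62 + 78061·70.09 + 39117·67.50 + 14695·58.59).
= 19931523 − 17889240.88 = 2042282.12.
x̄_C = 2042282.12 / 23545 = 86.7395... → 86.74.

86.74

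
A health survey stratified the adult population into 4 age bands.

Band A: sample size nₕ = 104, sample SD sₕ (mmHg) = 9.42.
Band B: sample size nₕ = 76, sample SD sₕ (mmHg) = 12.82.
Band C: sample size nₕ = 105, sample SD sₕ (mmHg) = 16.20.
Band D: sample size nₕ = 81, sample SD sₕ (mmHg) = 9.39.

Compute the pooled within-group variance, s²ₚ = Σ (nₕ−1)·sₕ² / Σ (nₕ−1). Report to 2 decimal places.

A: (104−1)·9.42² = 103·88.7364 = 9139.8492
B: (76−1)·12.82² = 75·164.3524 = 12326.43
C: (105−1)·16.20² = 104·262.44 = 27293.76
D: (81−1)·9.39² = 80·88.1721 = 7053.768
Numerator = 55813.8072; denominator = Σ(nₕ−1) = 362.
s²ₚ = 55813.8072/362 = 154.1818... → 154.18.

154.18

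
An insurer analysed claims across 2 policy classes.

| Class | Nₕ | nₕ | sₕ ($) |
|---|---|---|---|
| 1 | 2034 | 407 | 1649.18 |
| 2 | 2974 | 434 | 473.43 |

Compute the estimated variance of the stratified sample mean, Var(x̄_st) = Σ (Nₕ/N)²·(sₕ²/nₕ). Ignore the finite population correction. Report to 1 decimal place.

N = 5008. Term for each stratum: Wₕ²sₕ²/nₕ.
Var(x̄_st) = 1102.3385 + 182.1273 = 1284.4658 → 1284.5.

1284.5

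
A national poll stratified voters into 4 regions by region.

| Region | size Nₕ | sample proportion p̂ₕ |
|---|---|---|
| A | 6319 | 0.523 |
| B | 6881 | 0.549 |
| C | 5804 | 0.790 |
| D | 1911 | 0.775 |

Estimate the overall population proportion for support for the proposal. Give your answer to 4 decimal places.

N = 6319 + 6881 + 5804 + 1911 = 20915.
Overall proportion = Σ (Nₕ/N)·p̂ₕ.
Σ Nₕp̂ₕ = 3304.837 + 3777.669 + 4585.16 + 1481.025 = 13148.691.
13148.691 / 20915 = 0.628673... → 0.6287.

0.6287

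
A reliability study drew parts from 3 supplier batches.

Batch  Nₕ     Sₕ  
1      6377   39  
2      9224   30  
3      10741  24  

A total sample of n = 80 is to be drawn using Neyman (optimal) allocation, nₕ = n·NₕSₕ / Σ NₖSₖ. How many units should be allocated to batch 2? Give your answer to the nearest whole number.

1: NₕSₕ = 6377·39 = 248703
2: NₕSₕ = 9224·30 = 276720
3: NₕSₕ = 10741·24 = 257784
Σ NₕSₕ = 783207.
n_2 = 80·276720/783207 = 28.265... → 28.

28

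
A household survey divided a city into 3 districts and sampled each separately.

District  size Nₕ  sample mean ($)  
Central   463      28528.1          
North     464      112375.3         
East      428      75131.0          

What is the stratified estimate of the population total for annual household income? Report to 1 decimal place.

Population total = Σ Nₕ·x̄ₕ (each stratum's size times its mean).
463·28528.1 + 464·112375.3 + 428·75131.0 = 13208510.3 + 52142139.2 + 32156068 = 97506717.5.

97506717.5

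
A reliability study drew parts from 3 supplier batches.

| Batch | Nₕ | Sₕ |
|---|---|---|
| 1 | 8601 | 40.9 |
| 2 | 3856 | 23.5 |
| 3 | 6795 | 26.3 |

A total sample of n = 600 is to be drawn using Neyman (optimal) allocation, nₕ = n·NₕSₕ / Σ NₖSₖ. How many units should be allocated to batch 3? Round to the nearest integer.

173

Σ NₕSₕ = 8601·40.9 + 3856·23.5 + 6795·26.3 = 621105.4.
Share for 3: 178708.5/621105.4 = 0.28773.
n_3 = 600 × 0.28773 = 172.636... → 173.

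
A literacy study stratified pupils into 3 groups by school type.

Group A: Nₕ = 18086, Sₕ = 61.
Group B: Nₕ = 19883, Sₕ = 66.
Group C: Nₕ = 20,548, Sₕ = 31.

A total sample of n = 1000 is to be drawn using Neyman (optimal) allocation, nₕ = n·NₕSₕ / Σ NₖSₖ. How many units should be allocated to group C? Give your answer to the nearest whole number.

A: NₕSₕ = 18086·61 = 1103246
B: NₕSₕ = 19883·66 = 1312278
C: NₕSₕ = 20548·31 = 636988
Σ NₕSₕ = 3052512.
n_C = 1000·636988/3052512 = 208.677... → 209.

209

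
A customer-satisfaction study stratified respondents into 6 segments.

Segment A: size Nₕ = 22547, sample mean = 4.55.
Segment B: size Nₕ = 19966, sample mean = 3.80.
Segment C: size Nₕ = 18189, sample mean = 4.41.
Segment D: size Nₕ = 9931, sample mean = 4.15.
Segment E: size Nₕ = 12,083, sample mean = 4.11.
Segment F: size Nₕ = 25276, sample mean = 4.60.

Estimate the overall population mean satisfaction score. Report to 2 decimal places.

4.31

N = 107992; weights Wₕ = Nₕ/N = (0.2088, 0.1849, 0.1684, 0.0920, 0.1119, 0.2341).
x̄_st = Σ Wₕ·x̄ₕ = 0.2088·4.55 + 0.1849·3.80 + 0.1684·4.41 + 0.0920·4.15 + 0.1119·4.11 + 0.2341·4.60 ≈ 4.3134...
→ 4.31.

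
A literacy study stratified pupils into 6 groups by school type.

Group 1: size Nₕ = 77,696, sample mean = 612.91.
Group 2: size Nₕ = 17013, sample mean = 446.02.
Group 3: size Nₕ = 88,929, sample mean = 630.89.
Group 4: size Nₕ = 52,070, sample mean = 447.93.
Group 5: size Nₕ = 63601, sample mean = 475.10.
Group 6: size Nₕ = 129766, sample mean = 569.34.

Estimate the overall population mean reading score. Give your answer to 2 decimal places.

N = 429075; weights Wₕ = Nₕ/N = (0.1811, 0.0397, 0.2073, 0.1214, 0.1482, 0.3024).
x̄_st = Σ Wₕ·x̄ₕ = 0.1811·612.91 + 0.0397·446.02 + 0.2073·630.89 + 0.1214·447.93 + 0.1482·475.10 + 0.3024·569.34 ≈ 556.3940...
→ 556.39.

556.39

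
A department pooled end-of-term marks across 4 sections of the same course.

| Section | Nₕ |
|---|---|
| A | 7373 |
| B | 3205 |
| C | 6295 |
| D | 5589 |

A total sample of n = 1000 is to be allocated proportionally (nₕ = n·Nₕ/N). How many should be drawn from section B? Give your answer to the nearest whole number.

143

Share of section B = 3205/22462 = 0.14269.
Allocate 1000 × 0.14269 = 142.685... → 143.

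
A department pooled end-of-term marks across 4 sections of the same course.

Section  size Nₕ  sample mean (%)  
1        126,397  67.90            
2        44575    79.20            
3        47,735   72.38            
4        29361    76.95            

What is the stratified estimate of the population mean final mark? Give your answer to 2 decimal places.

71.86

N = 248068; weights Wₕ = Nₕ/N = (0.5095, 0.1797, 0.1924, 0.1184).
x̄_st = Σ Wₕ·x̄ₕ = 0.5095·67.90 + 0.1797·79.20 + 0.1924·72.38 + 0.1184·76.95 ≈ 71.8637...
→ 71.86.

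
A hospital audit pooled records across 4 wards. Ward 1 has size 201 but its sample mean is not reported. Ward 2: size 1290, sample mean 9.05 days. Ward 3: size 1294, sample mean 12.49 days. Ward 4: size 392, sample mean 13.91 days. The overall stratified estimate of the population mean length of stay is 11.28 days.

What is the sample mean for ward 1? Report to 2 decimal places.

N = 201 + 1290 + 1294 + 392 = 3177.
Overall total = μ·N = 11.28·3177 = 35836.56.
Subtract the known strata: 1290·9.05 + 1294·12.49 + 392·13.91 = 33289.28.
Remaining total for ward 1: 35836.56 − 33289.28 = 2547.28.
Divide by its size: 2547.28 / 201 = 12.6730... → 12.67.

12.67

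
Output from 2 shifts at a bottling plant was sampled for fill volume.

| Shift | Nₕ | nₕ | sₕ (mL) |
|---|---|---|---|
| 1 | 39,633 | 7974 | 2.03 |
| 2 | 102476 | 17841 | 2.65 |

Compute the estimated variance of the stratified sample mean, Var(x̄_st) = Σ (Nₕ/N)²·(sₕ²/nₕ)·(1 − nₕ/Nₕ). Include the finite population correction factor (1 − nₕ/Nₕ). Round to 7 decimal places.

0.0002012

N = 142109; Wₕ = Nₕ/N.
shift 1: (39633/142109)²·2.03²/7974·(1 − 7974/39633) = 0.0000321090
shift 2: (102476/142109)²·2.65²/17841·(1 − 17841/102476) = 0.0001690447
Sum = 0.0002011537 → 0.0002012.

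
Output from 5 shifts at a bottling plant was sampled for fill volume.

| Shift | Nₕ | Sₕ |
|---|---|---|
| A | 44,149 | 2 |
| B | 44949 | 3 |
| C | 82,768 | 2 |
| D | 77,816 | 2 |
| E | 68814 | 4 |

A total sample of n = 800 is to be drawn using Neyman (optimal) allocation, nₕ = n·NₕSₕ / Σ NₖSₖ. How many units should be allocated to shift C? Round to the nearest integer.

A: NₕSₕ = 44149·2 = 88298
B: NₕSₕ = 44949·3 = 134847
C: NₕSₕ = 82768·2 = 165536
D: NₕSₕ = 77816·2 = 155632
E: NₕSₕ = 68814·4 = 275256
Σ NₕSₕ = 819569.
n_C = 800·165536/819569 = 161.583... → 162.

162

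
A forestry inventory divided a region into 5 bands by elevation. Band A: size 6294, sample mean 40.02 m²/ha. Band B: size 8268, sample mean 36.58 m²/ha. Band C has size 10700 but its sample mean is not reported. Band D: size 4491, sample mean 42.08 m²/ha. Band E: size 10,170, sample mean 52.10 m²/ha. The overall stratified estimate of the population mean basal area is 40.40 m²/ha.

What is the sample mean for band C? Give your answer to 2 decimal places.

31.75

Σ Nₕx̄ₕ = N·μ, so 10700·x̄_C = 39923·40.40 − (6294·40.02 + 8268·36.58 + 4491·42.08 + 10170·52.10).
= 1612889.2 − 1273167.6 = 339721.6.
x̄_C = 339721.6 / 10700 = 31.7497... → 31.75.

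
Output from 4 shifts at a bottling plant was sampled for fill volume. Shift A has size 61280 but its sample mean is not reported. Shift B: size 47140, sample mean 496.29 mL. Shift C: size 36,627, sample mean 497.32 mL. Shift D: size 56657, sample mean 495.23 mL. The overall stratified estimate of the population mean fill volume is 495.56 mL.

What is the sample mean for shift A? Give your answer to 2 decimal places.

N = 61280 + 47140 + 36627 + 56657 = 201704.
Overall total = μ·N = 495.56·201704 = 99956434.24.
Subtract the known strata: 47140·496.29 + 36627·497.32 + 56657·495.23 = 69668696.35.
Remaining total for shift A: 99956434.24 − 69668696.35 = 30287737.89.
Divide by its size: 30287737.89 / 61280 = 494.2516... → 494.25.

494.25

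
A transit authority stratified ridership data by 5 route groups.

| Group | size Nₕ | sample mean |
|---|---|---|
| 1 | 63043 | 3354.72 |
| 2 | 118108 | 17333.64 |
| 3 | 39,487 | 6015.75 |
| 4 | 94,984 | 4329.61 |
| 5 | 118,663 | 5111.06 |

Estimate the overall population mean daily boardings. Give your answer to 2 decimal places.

8091.49

N = 434285; weights Wₕ = Nₕ/N = (0.1452, 0.2720, 0.0909, 0.2187, 0.2732).
x̄_st = Σ Wₕ·x̄ₕ = 0.1452·3354.72 + 0.2720·17333.64 + 0.0909·6015.75 + 0.2187·4329.61 + 0.2732·5111.06 ≈ 8091.4940...
→ 8091.49.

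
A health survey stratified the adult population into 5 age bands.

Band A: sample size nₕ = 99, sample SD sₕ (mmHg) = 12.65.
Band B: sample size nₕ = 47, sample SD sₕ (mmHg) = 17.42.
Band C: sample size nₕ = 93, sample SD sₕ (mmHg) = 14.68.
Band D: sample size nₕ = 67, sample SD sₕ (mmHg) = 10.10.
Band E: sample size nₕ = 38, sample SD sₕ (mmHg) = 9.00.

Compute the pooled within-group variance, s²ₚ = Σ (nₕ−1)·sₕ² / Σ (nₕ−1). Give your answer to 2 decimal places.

174.62

Degrees of freedom: 98 + 46 + 92 + 66 + 37 = 339.
Σ(nₕ−1)sₕ² = 98·160.0225 + 46·303.4564 + 92·215.5024 + 66·102.01 + 37·81 = 59197.0802.
s²ₚ = 59197.0802 / 339 = 174.6227... → 174.62.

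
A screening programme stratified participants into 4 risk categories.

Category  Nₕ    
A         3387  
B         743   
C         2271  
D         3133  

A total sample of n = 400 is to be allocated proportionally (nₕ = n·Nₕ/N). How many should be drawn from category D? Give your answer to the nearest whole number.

131

Share of category D = 3133/9534 = 0.32861.
Allocate 400 × 0.32861 = 131.445... → 131.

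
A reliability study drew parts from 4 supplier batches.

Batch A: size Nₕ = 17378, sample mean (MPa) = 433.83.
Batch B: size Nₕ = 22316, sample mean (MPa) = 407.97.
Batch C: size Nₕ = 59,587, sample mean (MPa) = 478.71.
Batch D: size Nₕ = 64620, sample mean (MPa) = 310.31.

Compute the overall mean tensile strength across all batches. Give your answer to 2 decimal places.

397.93

x̄_st = (Σ Nₕx̄ₕ) / (Σ Nₕ) = (17378·433.83 + 22316·407.97 + 59587·478.71 + 64620·310.31) / 163901
= 65220481.23 / 163901 = 397.9261... → 397.93.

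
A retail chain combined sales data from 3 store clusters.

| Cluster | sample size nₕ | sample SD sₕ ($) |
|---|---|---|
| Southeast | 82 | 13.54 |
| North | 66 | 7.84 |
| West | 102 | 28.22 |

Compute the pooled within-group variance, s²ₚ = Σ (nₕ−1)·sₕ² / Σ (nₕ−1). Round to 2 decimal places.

Degrees of freedom: 81 + 65 + 101 = 247.
Σ(nₕ−1)sₕ² = 81·183.3316 + 65·61.4656 + 101·796.3684 = 99278.332.
s²ₚ = 99278.332 / 247 = 401.9366... → 401.94.

401.94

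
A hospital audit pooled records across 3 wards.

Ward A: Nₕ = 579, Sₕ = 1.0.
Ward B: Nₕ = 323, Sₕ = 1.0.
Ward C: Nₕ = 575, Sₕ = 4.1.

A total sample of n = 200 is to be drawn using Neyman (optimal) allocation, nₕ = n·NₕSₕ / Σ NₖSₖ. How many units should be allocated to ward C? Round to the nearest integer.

A: NₕSₕ = 579·1.0 = 579
B: NₕSₕ = 323·1.0 = 323
C: NₕSₕ = 575·4.1 = 2357.5
Σ NₕSₕ = 3259.5.
n_C = 200·2357.5/3259.5 = 144.654... → 145.

145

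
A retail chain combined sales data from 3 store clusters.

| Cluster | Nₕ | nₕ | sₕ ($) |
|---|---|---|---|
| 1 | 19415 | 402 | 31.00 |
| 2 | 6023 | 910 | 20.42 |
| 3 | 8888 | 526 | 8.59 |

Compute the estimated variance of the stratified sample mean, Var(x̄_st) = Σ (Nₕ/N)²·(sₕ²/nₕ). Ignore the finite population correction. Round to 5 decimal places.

N = 34326. Term for each stratum: Wₕ²sₕ²/nₕ.
Var(x̄_st) = 0.76476099 + 0.01410748 + 0.00940508 = 0.78827355 → 0.78827.

0.78827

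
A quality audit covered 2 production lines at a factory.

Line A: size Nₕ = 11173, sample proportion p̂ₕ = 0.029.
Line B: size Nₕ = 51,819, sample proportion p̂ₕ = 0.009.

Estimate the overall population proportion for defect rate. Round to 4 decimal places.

0.0125

N = 11173 + 51819 = 62992.
Overall proportion = Σ (Nₕ/N)·p̂ₕ.
Σ Nₕp̂ₕ = 324.017 + 466.371 = 790.388.
790.388 / 62992 = 0.012547... → 0.0125.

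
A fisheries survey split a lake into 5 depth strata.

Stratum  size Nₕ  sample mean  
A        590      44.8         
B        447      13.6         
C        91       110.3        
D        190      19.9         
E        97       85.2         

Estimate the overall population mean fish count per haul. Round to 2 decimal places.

38.58

N = 590 + 447 + 91 + 190 + 97 = 1415.
Weight each subgroup mean by Nₕ/N and sum.
Σ Nₕx̄ₕ = 590·44.8 + 447·13.6 + 91·110.3 + 190·19.9 + 97·85.2 = 26432 + 6079.2 + 10037.3 + 3781 + 8264.4 = 54593.9.
Divide by N: 54593.9 / 1415 = 38.5823... → 38.58.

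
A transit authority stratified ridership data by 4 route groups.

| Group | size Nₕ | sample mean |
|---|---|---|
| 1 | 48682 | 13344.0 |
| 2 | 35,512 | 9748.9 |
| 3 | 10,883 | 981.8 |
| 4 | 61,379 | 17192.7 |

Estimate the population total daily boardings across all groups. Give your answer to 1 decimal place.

2061771207.5

1: 48682·13344.0 = 649612608
2: 35512·9748.9 = 346202936.8
3: 10883·981.8 = 10684929.4
4: 61379·17192.7 = 1055270733.3
τ̂ = Σ Nₕx̄ₕ = 2061771207.5.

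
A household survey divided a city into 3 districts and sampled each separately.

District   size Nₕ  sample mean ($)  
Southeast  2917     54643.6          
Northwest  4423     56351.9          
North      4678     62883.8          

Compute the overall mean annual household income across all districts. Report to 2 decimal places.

x̄_st = (Σ Nₕx̄ₕ) / (Σ Nₕ) = (2917·54643.6 + 4423·56351.9 + 4678·62883.8) / 12018
= 702810251.3 / 12018 = 58479.8012... → 58479.80.

58479.80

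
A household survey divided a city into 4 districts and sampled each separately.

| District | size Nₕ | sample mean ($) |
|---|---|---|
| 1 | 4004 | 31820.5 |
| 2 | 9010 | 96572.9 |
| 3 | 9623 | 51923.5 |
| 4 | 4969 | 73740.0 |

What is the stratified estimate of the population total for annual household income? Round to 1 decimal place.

1: 4004·31820.5 = 127409282
2: 9010·96572.9 = 870121829
3: 9623·51923.5 = 499659840.5
4: 4969·73740.0 = 366414060
τ̂ = Σ Nₕx̄ₕ = 1863605011.5.

1863605011.5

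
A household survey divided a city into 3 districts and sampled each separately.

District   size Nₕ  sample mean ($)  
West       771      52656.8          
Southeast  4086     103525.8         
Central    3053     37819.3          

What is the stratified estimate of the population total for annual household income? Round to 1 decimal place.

Estimate total by summing Nₕ·x̄ₕ over strata.
771·52656.8 + 4086·103525.8 + 3053·37819.3 = 40598392.8 + 423006418.8 + 115462322.9 = 579067134.5.

579067134.5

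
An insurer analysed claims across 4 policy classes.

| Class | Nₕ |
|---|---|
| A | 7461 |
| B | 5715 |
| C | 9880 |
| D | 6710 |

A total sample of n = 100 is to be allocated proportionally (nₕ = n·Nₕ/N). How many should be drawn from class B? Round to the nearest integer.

N = 7461 + 5715 + 9880 + 6710 = 29766.
n_B = 100·5715/29766 = 19.200... → 19.

19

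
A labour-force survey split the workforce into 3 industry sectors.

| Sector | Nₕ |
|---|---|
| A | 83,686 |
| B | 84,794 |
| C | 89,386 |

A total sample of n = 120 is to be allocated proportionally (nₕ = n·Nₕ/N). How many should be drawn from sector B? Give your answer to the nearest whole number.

Share of sector B = 84794/257866 = 0.32883.
Allocate 120 × 0.32883 = 39.460... → 39.

39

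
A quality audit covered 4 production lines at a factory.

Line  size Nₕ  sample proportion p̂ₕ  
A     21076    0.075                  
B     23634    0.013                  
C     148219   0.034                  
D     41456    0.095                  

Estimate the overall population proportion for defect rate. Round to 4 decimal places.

0.0464

Wₕ = Nₕ/N with N = 234385: 0.0899, 0.1008, 0.6324, 0.1769.
p̂_st = 0.0899·0.075 + 0.1008·0.013 + 0.6324·0.034 + 0.1769·0.095 ≈ 0.046358... → 0.0464.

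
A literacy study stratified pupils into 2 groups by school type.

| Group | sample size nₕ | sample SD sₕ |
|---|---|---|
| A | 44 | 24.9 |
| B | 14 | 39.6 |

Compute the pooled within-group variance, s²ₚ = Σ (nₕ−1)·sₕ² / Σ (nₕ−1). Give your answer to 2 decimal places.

840.12

A: (44−1)·24.9² = 43·620.01 = 26660.43
B: (14−1)·39.6² = 13·1568.16 = 20386.08
Numerator = 47046.51; denominator = Σ(nₕ−1) = 56.
s²ₚ = 47046.51/56 = 840.1163... → 840.12.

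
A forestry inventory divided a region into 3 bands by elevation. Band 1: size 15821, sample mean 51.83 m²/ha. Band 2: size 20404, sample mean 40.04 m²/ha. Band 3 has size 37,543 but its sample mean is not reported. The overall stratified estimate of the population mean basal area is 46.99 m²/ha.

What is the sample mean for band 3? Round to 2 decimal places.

48.73

N = 15821 + 20404 + 37543 = 73768.
Overall total = μ·N = 46.99·73768 = 3466358.32.
Subtract the known strata: 15821·51.83 + 20404·40.04 = 1636978.59.
Remaining total for band 3: 3466358.32 − 1636978.59 = 1829379.73.
Divide by its size: 1829379.73 / 37543 = 48.7276... → 48.73.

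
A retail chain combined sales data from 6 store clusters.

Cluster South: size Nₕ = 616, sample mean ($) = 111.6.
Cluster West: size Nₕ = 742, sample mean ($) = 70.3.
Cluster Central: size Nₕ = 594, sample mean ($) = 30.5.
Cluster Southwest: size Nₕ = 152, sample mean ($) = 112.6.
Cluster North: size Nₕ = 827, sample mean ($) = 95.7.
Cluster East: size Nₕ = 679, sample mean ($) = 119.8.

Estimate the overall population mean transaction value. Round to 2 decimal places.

x̄_st = (Σ Nₕx̄ₕ) / (Σ Nₕ) = (616·111.6 + 742·70.3 + 594·30.5 + 152·112.6 + 827·95.7 + 679·119.8) / 3610
= 316628.5 / 3610 = 87.7087... → 87.71.

87.71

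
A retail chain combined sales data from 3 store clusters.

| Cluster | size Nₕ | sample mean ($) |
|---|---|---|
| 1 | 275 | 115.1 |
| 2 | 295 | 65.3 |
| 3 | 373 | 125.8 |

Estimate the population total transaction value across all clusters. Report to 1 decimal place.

97839.4

Population total = Σ Nₕ·x̄ₕ (each stratum's size times its mean).
275·115.1 + 295·65.3 + 373·125.8 = 31652.5 + 19263.5 + 46923.4 = 97839.4.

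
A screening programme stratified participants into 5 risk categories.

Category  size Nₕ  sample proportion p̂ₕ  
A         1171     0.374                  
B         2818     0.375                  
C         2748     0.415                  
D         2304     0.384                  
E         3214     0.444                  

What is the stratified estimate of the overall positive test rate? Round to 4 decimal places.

N = 1171 + 2818 + 2748 + 2304 + 3214 = 12255.
Overall proportion = Σ (Nₕ/N)·p̂ₕ.
Σ Nₕp̂ₕ = 437.954 + 1056.75 + 1140.42 + 884.736 + 1427.016 = 4946.876.
4946.876 / 12255 = 0.403662... → 0.4037.

0.4037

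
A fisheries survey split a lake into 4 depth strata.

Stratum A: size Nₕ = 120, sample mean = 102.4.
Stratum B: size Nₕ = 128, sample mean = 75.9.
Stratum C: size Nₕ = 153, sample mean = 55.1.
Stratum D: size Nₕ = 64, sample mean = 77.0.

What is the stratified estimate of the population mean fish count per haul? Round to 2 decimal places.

76.05

x̄_st = (Σ Nₕx̄ₕ) / (Σ Nₕ) = (120·102.4 + 128·75.9 + 153·55.1 + 64·77.0) / 465
= 35361.5 / 465 = 76.0462... → 76.05.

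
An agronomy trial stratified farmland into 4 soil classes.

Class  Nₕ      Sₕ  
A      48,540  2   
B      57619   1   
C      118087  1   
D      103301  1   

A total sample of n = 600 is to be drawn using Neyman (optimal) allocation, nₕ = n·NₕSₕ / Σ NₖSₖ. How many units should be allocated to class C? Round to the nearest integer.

188

A: NₕSₕ = 48540·2 = 97080
B: NₕSₕ = 57619·1 = 57619
C: NₕSₕ = 118087·1 = 118087
D: NₕSₕ = 103301·1 = 103301
Σ NₕSₕ = 376087.
n_C = 600·118087/376087 = 188.393... → 188.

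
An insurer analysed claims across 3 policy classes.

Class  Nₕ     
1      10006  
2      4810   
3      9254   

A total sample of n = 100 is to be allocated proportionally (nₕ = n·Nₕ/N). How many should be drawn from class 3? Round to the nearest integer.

Share of class 3 = 9254/24070 = 0.38446.
Allocate 100 × 0.38446 = 38.446... → 38.

38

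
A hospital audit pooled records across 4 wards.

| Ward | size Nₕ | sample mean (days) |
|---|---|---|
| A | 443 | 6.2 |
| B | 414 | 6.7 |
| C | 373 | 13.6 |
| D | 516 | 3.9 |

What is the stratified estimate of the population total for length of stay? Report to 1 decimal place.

12605.6

A: 443·6.2 = 2746.6
B: 414·6.7 = 2773.8
C: 373·13.6 = 5072.8
D: 516·3.9 = 2012.4
τ̂ = Σ Nₕx̄ₕ = 12605.6.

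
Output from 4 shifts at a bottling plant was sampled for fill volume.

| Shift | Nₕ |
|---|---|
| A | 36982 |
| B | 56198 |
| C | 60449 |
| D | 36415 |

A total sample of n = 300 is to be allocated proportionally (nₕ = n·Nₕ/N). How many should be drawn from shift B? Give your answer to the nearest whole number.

N = 36982 + 56198 + 60449 + 36415 = 190044.
n_B = 300·56198/190044 = 88.713... → 89.

89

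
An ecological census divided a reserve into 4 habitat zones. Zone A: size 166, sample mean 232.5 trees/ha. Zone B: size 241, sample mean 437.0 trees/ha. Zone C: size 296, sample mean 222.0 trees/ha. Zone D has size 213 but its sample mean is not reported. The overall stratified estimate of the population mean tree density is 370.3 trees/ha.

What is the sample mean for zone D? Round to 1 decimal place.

608.3

N = 166 + 241 + 296 + 213 = 916.
Overall total = μ·N = 370.3·916 = 339194.8.
Subtract the known strata: 166·232.5 + 241·437.0 + 296·222.0 = 209624.
Remaining total for zone D: 339194.8 − 209624 = 129570.8.
Divide by its size: 129570.8 / 213 = 608.314... → 608.3.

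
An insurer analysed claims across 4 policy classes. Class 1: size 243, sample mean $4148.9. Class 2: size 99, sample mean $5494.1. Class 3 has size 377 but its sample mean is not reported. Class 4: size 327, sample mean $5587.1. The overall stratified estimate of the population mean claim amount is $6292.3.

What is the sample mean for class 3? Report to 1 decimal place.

N = 243 + 99 + 377 + 327 = 1046.
Overall total = μ·N = 6292.3·1046 = 6581745.8.
Subtract the known strata: 243·4148.9 + 99·5494.1 + 327·5587.1 = 3379080.3.
Remaining total for class 3: 6581745.8 − 3379080.3 = 3202665.5.
Divide by its size: 3202665.5 / 377 = 8495.134... → 8495.1.

8495.1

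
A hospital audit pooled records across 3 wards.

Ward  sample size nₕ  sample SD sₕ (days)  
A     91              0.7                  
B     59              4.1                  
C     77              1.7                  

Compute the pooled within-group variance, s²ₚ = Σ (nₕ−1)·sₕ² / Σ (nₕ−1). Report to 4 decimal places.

5.5300

A: (91−1)·0.7² = 90·0.49 = 44.1
B: (59−1)·4.1² = 58·16.81 = 974.98
C: (77−1)·1.7² = 76·2.89 = 219.64
Numerator = 1238.72; denominator = Σ(nₕ−1) = 224.
s²ₚ = 1238.72/224 = 5.53 → 5.5300.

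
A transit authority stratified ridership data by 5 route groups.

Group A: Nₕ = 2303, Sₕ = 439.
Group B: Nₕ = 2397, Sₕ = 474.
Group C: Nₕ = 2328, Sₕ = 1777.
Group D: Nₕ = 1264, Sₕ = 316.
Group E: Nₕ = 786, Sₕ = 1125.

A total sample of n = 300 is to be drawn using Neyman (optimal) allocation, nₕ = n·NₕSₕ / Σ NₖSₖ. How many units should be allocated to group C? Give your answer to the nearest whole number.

164

Σ NₕSₕ = 2303·439 + 2397·474 + 2328·1777 + 1264·316 + 786·1125 = 7567725.
Share for C: 4136856/7567725 = 0.54664.
n_C = 300 × 0.54664 = 163.993... → 164.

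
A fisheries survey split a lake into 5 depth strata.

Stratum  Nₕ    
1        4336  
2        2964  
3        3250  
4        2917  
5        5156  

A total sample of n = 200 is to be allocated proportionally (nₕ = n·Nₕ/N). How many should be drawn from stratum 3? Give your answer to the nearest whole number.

N = 4336 + 2964 + 3250 + 2917 + 5156 = 18623.
n_3 = 200·3250/18623 = 34.903... → 35.

35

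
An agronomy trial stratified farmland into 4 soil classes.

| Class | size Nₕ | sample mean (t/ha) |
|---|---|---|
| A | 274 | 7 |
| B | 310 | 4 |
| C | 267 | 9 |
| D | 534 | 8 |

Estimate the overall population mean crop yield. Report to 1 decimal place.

7.1

x̄_st = (Σ Nₕx̄ₕ) / (Σ Nₕ) = (274·7 + 310·4 + 267·9 + 534·8) / 1385
= 9833 / 1385 = 7.100... → 7.1.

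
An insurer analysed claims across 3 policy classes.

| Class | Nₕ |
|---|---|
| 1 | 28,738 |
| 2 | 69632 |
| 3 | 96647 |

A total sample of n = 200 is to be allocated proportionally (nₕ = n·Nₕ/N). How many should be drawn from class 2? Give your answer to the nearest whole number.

N = 28738 + 69632 + 96647 = 195017.
n_2 = 200·69632/195017 = 71.411... → 71.

71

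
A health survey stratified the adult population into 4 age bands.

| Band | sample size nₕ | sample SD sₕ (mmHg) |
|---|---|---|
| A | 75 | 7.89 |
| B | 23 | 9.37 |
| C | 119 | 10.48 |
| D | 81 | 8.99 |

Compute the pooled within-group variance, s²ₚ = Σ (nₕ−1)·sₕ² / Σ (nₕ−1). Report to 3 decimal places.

A: (75−1)·7.89² = 74·62.2521 = 4606.6554
B: (23−1)·9.37² = 22·87.7969 = 1931.5318
C: (119−1)·10.48² = 118·109.8304 = 12959.9872
D: (81−1)·8.99² = 80·80.8201 = 6465.608
Numerator = 25963.7824; denominator = Σ(nₕ−1) = 294.
s²ₚ = 25963.7824/294 = 88.31219... → 88.312.

88.312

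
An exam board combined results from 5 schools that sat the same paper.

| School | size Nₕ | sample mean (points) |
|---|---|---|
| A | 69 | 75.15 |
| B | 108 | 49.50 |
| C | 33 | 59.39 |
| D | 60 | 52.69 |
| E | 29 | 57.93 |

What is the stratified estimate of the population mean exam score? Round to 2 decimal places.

57.97

N = 299; weights Wₕ = Nₕ/N = (0.2308, 0.3612, 0.1104, 0.2007, 0.0970).
x̄_st = Σ Wₕ·x̄ₕ = 0.2308·75.15 + 0.3612·49.50 + 0.1104·59.39 + 0.2007·52.69 + 0.0970·57.93 ≈ 57.9685...
→ 57.97.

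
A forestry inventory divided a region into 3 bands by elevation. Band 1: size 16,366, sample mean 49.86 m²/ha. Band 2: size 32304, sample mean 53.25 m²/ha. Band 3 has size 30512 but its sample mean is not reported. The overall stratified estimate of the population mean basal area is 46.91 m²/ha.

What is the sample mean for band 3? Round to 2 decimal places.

Σ Nₕx̄ₕ = N·μ, so 30512·x̄_3 = 79182·46.91 − (16366·49.86 + 32304·53.25).
= 3714427.62 − 2536196.76 = 1178230.86.
x̄_3 = 1178230.86 / 30512 = 38.6153... → 38.62.

38.62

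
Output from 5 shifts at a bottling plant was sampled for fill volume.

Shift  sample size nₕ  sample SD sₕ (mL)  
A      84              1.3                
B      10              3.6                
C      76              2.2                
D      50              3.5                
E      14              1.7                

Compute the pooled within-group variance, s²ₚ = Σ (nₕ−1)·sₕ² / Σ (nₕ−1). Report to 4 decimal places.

A: (84−1)·1.3² = 83·1.69 = 140.27
B: (10−1)·3.6² = 9·12.96 = 116.64
C: (76−1)·2.2² = 75·4.84 = 363
D: (50−1)·3.5² = 49·12.25 = 600.25
E: (14−1)·1.7² = 13·2.89 = 37.57
Numerator = 1257.73; denominator = Σ(nₕ−1) = 229.
s²ₚ = 1257.73/229 = 5.492271... → 5.4923.

5.4923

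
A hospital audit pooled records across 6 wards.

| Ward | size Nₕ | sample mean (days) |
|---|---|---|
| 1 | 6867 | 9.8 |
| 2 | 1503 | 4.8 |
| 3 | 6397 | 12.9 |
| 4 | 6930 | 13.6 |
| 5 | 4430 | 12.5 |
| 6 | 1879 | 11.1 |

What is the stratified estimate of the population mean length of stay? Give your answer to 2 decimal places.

N = 28006; weights Wₕ = Nₕ/N = (0.2452, 0.0537, 0.2284, 0.2474, 0.1582, 0.0671).
x̄_st = Σ Wₕ·x̄ₕ = 0.2452·9.8 + 0.0537·4.8 + 0.2284·12.9 + 0.2474·13.6 + 0.1582·12.5 + 0.0671·11.1 ≈ 11.6944...
→ 11.69.

11.69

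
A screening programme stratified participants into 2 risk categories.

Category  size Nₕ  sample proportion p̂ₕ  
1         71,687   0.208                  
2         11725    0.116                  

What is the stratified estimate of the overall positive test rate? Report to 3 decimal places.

0.195

Wₕ = Nₕ/N with N = 83412: 0.8594, 0.1406.
p̂_st = 0.8594·0.208 + 0.1406·0.116 ≈ 0.19507... → 0.195.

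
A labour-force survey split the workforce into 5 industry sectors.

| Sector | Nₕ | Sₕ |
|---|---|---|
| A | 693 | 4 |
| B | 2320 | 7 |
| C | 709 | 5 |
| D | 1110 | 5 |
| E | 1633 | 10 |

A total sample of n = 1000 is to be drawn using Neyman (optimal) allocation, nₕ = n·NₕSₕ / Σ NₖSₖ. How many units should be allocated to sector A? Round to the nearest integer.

62

A: NₕSₕ = 693·4 = 2772
B: NₕSₕ = 2320·7 = 16240
C: NₕSₕ = 709·5 = 3545
D: NₕSₕ = 1110·5 = 5550
E: NₕSₕ = 1633·10 = 16330
Σ NₕSₕ = 44437.
n_A = 1000·2772/44437 = 62.380... → 62.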